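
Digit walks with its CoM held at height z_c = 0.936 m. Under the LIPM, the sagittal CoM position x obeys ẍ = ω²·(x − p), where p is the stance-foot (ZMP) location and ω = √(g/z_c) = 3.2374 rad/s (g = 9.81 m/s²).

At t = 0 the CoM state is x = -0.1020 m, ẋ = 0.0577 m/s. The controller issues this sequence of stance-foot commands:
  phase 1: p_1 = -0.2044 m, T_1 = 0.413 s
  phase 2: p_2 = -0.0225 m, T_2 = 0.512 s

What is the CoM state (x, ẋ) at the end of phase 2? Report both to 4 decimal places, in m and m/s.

phase 1: p=-0.2044, T=0.413, ωT=1.337046, cosh=2.035200, sinh=1.772580; start (x,ẋ)=(-0.102000, 0.057700) → end (x,ẋ)=(0.035597, 0.705058)
phase 2: p=-0.0225, T=0.512, ωT=1.657549, cosh=2.718520, sinh=2.527915; start (x,ẋ)=(0.035597, 0.705058) → end (x,ẋ)=(0.685981, 2.392175)

x = 0.6860, ẋ = 2.3922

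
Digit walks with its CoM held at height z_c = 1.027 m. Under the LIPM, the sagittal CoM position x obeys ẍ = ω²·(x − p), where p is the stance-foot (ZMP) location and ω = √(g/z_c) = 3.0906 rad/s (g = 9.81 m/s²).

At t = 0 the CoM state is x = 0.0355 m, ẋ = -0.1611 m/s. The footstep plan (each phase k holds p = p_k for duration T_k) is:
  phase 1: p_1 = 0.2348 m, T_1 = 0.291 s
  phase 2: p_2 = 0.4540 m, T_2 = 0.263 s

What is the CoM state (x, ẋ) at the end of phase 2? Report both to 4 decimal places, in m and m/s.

phase 1: p=0.2348, T=0.291, ωT=0.899365, cosh=1.432434, sinh=1.025606; start (x,ẋ)=(0.035500, -0.161100) → end (x,ẋ)=(-0.104145, -0.862494)
phase 2: p=0.4540, T=0.263, ωT=0.812828, cosh=1.348938, sinh=0.905336; start (x,ẋ)=(-0.104145, -0.862494) → end (x,ẋ)=(-0.551555, -2.725157)

x = -0.5516, ẋ = -2.7252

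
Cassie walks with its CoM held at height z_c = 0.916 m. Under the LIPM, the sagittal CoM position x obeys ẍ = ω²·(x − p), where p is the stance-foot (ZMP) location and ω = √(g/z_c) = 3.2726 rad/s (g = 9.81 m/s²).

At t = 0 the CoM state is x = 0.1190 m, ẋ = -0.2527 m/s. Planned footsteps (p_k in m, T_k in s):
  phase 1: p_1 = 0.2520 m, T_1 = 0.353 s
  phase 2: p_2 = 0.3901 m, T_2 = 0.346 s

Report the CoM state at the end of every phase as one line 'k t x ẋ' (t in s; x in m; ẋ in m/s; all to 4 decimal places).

1 0.3530 -0.0905 -1.0633
2 0.6990 -0.8846 -4.0075

phase 1: p=0.2520, T=0.353, ωT=1.155228, cosh=1.744866, sinh=1.429880; start (x,ẋ)=(0.119000, -0.252700) → end (x,ẋ)=(-0.090478, -1.063291)
phase 2: p=0.3901, T=0.346, ωT=1.132320, cosh=1.712565, sinh=1.390280; start (x,ẋ)=(-0.090478, -1.063291) → end (x,ẋ)=(-0.884633, -4.007505)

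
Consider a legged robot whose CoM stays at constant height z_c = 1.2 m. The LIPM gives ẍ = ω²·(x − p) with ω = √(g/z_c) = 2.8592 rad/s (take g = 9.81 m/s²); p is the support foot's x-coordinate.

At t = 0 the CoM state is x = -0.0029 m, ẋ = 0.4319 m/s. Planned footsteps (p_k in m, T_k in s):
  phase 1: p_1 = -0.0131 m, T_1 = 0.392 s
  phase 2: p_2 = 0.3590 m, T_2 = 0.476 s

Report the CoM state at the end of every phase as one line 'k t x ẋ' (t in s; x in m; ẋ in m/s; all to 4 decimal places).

1 0.3920 0.2113 0.7728
2 0.8680 0.5443 0.8364

phase 1: p=-0.0131, T=0.392, ωT=1.120806, cosh=1.696672, sinh=1.370655; start (x,ẋ)=(-0.002900, 0.431900) → end (x,ẋ)=(0.211252, 0.772766)
phase 2: p=0.3590, T=0.476, ωT=1.360979, cosh=2.078210, sinh=1.821800; start (x,ẋ)=(0.211252, 0.772766) → end (x,ẋ)=(0.544333, 0.836367)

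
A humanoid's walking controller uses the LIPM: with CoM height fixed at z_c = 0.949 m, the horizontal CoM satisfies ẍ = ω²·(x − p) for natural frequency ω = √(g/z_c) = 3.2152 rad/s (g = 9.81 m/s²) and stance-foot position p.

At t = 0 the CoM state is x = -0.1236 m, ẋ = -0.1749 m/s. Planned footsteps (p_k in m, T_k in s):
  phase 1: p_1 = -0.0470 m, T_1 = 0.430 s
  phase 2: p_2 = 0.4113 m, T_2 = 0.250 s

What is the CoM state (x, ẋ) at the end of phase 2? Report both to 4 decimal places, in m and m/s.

phase 1: p=-0.0470, T=0.430, ωT=1.382536, cosh=2.117968, sinh=1.867027; start (x,ẋ)=(-0.123600, -0.174900) → end (x,ẋ)=(-0.310799, -0.830252)
phase 2: p=0.4113, T=0.250, ωT=0.803800, cosh=1.340819, sinh=0.893195; start (x,ẋ)=(-0.310799, -0.830252) → end (x,ẋ)=(-0.787551, -3.186940)

x = -0.7876, ẋ = -3.1869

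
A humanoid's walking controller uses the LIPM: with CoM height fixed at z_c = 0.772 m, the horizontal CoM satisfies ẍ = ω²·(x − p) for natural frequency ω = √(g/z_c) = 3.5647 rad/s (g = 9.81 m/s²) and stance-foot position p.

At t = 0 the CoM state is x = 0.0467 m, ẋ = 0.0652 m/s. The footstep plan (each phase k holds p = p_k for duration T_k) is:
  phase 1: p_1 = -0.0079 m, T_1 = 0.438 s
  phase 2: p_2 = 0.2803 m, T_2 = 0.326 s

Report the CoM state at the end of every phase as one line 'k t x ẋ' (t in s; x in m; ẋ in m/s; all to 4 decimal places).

1 0.4380 0.1696 0.6055
2 0.7640 0.3309 0.4934

phase 1: p=-0.0079, T=0.438, ωT=1.561339, cosh=2.487525, sinh=2.277670; start (x,ẋ)=(0.046700, 0.065200) → end (x,ẋ)=(0.169579, 0.605496)
phase 2: p=0.2803, T=0.326, ωT=1.162092, cosh=1.754723, sinh=1.441892; start (x,ẋ)=(0.169579, 0.605496) → end (x,ẋ)=(0.330932, 0.493378)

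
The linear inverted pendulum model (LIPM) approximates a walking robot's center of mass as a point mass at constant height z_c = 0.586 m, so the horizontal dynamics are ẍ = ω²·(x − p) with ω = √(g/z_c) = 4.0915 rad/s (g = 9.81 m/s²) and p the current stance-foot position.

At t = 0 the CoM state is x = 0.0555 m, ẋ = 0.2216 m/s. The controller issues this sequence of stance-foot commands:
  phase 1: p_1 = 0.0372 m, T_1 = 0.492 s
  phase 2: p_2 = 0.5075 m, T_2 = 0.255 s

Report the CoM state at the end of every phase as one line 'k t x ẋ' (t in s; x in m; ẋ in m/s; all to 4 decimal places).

phase 1: p=0.0372, T=0.492, ωT=2.013018, cosh=3.809730, sinh=3.676145; start (x,ẋ)=(0.055500, 0.221600) → end (x,ẋ)=(0.306022, 1.119486)
phase 2: p=0.5075, T=0.255, ωT=1.043332, cosh=1.595470, sinh=1.243191; start (x,ẋ)=(0.306022, 1.119486) → end (x,ẋ)=(0.526201, 0.761284)

1 0.4920 0.3060 1.1195
2 0.7470 0.5262 0.7613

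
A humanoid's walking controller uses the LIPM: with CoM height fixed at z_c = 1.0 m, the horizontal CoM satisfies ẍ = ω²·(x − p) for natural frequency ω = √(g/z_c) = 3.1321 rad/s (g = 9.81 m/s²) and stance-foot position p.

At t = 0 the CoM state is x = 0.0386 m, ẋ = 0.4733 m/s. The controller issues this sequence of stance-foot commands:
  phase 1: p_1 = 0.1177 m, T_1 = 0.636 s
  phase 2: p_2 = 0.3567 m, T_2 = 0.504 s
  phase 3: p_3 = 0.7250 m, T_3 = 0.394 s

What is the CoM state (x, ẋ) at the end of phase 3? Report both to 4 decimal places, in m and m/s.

phase 1: p=0.1177, T=0.636, ωT=1.992016, cosh=3.733357, sinh=3.596937; start (x,ẋ)=(0.038600, 0.473300) → end (x,ẋ)=(0.365934, 0.875860)
phase 2: p=0.3567, T=0.504, ωT=1.578578, cosh=2.527164, sinh=2.320895; start (x,ẋ)=(0.365934, 0.875860) → end (x,ẋ)=(1.029051, 2.280567)
phase 3: p=0.7250, T=0.394, ωT=1.234047, cosh=1.863108, sinh=1.571996; start (x,ẋ)=(1.029051, 2.280567) → end (x,ẋ)=(2.436094, 5.745985)

x = 2.4361, ẋ = 5.7460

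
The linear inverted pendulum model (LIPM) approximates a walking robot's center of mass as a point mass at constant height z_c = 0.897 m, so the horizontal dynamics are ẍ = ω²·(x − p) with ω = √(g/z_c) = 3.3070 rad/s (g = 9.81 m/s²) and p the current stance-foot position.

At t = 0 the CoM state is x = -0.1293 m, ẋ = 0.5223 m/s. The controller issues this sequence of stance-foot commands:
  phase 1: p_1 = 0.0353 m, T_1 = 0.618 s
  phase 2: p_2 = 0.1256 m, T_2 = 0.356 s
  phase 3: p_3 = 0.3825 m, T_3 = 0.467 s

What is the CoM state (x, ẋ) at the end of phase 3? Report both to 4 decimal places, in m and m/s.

x = -1.3286, ẋ = -5.4485

phase 1: p=0.0353, T=0.618, ωT=2.043726, cosh=3.924431, sinh=3.794886; start (x,ẋ)=(-0.129300, 0.522300) → end (x,ẋ)=(-0.011306, -0.015948)
phase 2: p=0.1256, T=0.356, ωT=1.177292, cosh=1.776843, sinh=1.468731; start (x,ẋ)=(-0.011306, -0.015948) → end (x,ẋ)=(-0.124743, -0.693302)
phase 3: p=0.3825, T=0.467, ωT=1.544369, cosh=2.449230, sinh=2.235784; start (x,ẋ)=(-0.124743, -0.693302) → end (x,ẋ)=(-1.328580, -5.448477)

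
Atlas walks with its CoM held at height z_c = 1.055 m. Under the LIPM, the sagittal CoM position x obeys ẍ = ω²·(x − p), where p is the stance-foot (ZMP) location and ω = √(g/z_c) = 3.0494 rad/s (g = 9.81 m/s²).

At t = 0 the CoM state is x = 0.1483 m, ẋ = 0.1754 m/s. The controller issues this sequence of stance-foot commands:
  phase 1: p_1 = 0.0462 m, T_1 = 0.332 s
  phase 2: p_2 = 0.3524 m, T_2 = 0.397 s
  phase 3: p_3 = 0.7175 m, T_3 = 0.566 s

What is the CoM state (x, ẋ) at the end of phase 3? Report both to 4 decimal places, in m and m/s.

x = 0.9064, ẋ = 0.8210

phase 1: p=0.0462, T=0.332, ωT=1.012401, cosh=1.557773, sinh=1.194427; start (x,ẋ)=(0.148300, 0.175400) → end (x,ẋ)=(0.273952, 0.645111)
phase 2: p=0.3524, T=0.397, ωT=1.210612, cosh=1.826776, sinh=1.528761; start (x,ẋ)=(0.273952, 0.645111) → end (x,ẋ)=(0.532507, 0.812762)
phase 3: p=0.7175, T=0.566, ωT=1.725960, cosh=2.897958, sinh=2.719956; start (x,ẋ)=(0.532507, 0.812762) → end (x,ẋ)=(0.906352, 0.820972)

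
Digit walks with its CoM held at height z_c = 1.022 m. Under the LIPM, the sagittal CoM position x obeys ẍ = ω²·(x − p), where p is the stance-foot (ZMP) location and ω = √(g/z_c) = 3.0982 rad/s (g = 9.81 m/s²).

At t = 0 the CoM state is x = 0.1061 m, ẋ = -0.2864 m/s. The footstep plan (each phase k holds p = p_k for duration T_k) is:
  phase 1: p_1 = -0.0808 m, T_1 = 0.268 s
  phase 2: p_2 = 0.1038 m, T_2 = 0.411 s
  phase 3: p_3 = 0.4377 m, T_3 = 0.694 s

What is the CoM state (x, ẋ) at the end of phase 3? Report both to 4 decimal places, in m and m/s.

phase 1: p=-0.0808, T=0.268, ωT=0.830318, cosh=1.364979, sinh=0.929068; start (x,ẋ)=(0.106100, -0.286400) → end (x,ẋ)=(0.088431, 0.147050)
phase 2: p=0.1038, T=0.411, ωT=1.273360, cosh=1.926364, sinh=1.646474; start (x,ẋ)=(0.088431, 0.147050) → end (x,ẋ)=(0.152340, 0.204872)
phase 3: p=0.4377, T=0.694, ωT=2.150151, cosh=4.351310, sinh=4.234843; start (x,ẋ)=(0.152340, 0.204872) → end (x,ẋ)=(-0.523955, -2.852570)

x = -0.5240, ẋ = -2.8526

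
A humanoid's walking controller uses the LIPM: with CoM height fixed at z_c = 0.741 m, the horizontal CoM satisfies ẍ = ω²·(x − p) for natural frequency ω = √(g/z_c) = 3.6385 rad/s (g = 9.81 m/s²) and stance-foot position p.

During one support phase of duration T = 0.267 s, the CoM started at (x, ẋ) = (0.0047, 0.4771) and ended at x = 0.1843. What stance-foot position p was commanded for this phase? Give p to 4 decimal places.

p = -0.0565

ωT = 3.6385·0.267 = 0.971480; cosh(ωT) = 1.510186, sinh(ωT) = 1.131664
x(T) = p + (x₀−p)·cosh(ωT) + (ẋ₀/ω)·sinh(ωT) ⇒ p·(1 − cosh) = x(T) − x₀·cosh − (ẋ₀/ω)·sinh
numerator   = 0.1843 − (0.0047)·1.510186 − (0.4771/3.6385)·1.131664 = 0.028812
denominator = 1 − 1.510186 = -0.510186
p = 0.028812 / -0.510186 = -0.0565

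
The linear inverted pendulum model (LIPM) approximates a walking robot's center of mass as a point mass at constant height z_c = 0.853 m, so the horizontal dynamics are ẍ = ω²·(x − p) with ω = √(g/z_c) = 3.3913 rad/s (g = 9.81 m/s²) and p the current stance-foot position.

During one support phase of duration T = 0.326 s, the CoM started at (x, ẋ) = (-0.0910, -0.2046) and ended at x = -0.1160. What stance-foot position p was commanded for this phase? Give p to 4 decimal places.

ωT = 3.3913·0.326 = 1.105564; cosh(ωT) = 1.675976, sinh(ωT) = 1.344951
x(T) = p + (x₀−p)·cosh(ωT) + (ẋ₀/ω)·sinh(ωT) ⇒ p·(1 − cosh) = x(T) − x₀·cosh − (ẋ₀/ω)·sinh
numerator   = -0.1160 − (-0.0910)·1.675976 − (-0.2046/3.3913)·1.344951 = 0.117656
denominator = 1 − 1.675976 = -0.675976
p = 0.117656 / -0.675976 = -0.1741

p = -0.1741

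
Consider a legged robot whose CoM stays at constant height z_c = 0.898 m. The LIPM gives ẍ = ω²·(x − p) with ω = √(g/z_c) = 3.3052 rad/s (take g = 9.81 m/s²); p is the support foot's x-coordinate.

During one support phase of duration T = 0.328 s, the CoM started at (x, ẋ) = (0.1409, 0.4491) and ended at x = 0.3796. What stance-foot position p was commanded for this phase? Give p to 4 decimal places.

p = 0.0470

ωT = 3.3052·0.328 = 1.084106; cosh(ωT) = 1.647499, sinh(ωT) = 1.309295
x(T) = p + (x₀−p)·cosh(ωT) + (ẋ₀/ω)·sinh(ωT) ⇒ p·(1 − cosh) = x(T) − x₀·cosh − (ẋ₀/ω)·sinh
numerator   = 0.3796 − (0.1409)·1.647499 − (0.4491/3.3052)·1.309295 = -0.030435
denominator = 1 − 1.647499 = -0.647499
p = -0.030435 / -0.647499 = 0.0470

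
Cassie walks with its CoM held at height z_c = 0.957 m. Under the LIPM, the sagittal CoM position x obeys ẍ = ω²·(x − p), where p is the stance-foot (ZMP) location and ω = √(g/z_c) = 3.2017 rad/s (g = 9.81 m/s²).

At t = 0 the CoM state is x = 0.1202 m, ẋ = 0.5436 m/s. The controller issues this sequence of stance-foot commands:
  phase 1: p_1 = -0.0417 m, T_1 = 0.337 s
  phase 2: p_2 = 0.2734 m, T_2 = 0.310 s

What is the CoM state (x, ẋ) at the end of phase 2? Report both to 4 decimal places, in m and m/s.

x = 1.1057, ẋ = 3.0418

phase 1: p=-0.0417, T=0.337, ωT=1.078973, cosh=1.640801, sinh=1.300856; start (x,ẋ)=(0.120200, 0.543600) → end (x,ẋ)=(0.444811, 1.566245)
phase 2: p=0.2734, T=0.310, ωT=0.992527, cosh=1.534341, sinh=1.163702; start (x,ẋ)=(0.444811, 1.566245) → end (x,ẋ)=(1.105677, 3.041802)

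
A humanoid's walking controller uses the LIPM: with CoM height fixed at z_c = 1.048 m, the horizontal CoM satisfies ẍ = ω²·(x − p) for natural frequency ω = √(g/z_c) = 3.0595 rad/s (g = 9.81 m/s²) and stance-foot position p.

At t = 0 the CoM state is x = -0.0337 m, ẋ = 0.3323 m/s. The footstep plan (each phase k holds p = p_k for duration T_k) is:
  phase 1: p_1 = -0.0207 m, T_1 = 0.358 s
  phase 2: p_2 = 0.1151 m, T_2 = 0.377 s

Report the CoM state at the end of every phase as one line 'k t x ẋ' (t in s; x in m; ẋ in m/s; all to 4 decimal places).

phase 1: p=-0.0207, T=0.358, ωT=1.095301, cosh=1.662261, sinh=1.327822; start (x,ẋ)=(-0.033700, 0.332300) → end (x,ẋ)=(0.101909, 0.499557)
phase 2: p=0.1151, T=0.377, ωT=1.153431, cosh=1.742300, sinh=1.426748; start (x,ẋ)=(0.101909, 0.499557) → end (x,ẋ)=(0.325077, 0.812797)

1 0.3580 0.1019 0.4996
2 0.7350 0.3251 0.8128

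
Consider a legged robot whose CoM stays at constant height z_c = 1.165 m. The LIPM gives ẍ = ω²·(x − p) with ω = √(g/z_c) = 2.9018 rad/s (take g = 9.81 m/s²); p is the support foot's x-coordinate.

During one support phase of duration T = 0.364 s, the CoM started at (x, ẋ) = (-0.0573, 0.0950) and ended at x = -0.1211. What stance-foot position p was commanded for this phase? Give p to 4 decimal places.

p = 0.1147

ωT = 2.9018·0.364 = 1.056255; cosh(ωT) = 1.611669, sinh(ωT) = 1.263913
x(T) = p + (x₀−p)·cosh(ωT) + (ẋ₀/ω)·sinh(ωT) ⇒ p·(1 − cosh) = x(T) − x₀·cosh − (ẋ₀/ω)·sinh
numerator   = -0.1211 − (-0.0573)·1.611669 − (0.0950/2.9018)·1.263913 = -0.070130
denominator = 1 − 1.611669 = -0.611669
p = -0.070130 / -0.611669 = 0.1147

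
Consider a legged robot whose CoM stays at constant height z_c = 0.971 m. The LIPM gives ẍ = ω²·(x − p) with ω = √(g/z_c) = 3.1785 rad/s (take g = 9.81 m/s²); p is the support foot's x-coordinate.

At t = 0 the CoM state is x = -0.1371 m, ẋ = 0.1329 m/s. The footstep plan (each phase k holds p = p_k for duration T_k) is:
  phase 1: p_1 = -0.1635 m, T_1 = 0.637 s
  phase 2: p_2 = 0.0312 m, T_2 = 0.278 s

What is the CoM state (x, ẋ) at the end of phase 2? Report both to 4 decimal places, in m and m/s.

x = 0.3800, ẋ = 1.3672

phase 1: p=-0.1635, T=0.637, ωT=2.024704, cosh=3.852953, sinh=3.720920; start (x,ẋ)=(-0.137100, 0.132900) → end (x,ẋ)=(0.093798, 0.824289)
phase 2: p=0.0312, T=0.278, ωT=0.883623, cosh=1.416467, sinh=1.003184; start (x,ẋ)=(0.093798, 0.824289) → end (x,ẋ)=(0.380026, 1.367178)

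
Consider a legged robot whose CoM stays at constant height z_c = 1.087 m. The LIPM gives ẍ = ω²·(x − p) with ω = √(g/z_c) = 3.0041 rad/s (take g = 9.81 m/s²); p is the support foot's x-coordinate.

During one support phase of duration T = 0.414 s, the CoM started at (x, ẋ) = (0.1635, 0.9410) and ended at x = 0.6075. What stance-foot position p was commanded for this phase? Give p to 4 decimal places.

p = 0.2251

ωT = 3.0041·0.414 = 1.243697; cosh(ωT) = 1.878365, sinh(ωT) = 1.590049
x(T) = p + (x₀−p)·cosh(ωT) + (ẋ₀/ω)·sinh(ωT) ⇒ p·(1 − cosh) = x(T) − x₀·cosh − (ẋ₀/ω)·sinh
numerator   = 0.6075 − (0.1635)·1.878365 − (0.9410/3.0041)·1.590049 = -0.197677
denominator = 1 − 1.878365 = -0.878365
p = -0.197677 / -0.878365 = 0.2251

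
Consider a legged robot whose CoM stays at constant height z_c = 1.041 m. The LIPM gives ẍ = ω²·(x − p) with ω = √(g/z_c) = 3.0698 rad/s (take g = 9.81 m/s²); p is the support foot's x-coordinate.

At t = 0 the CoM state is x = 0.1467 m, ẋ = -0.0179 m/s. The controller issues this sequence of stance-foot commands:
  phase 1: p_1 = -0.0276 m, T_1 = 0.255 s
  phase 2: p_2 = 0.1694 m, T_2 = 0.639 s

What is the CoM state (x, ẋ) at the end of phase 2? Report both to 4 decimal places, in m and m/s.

x = 0.7712, ẋ = 1.8970

phase 1: p=-0.0276, T=0.255, ωT=0.782799, cosh=1.322356, sinh=0.865231; start (x,ẋ)=(0.146700, -0.017900) → end (x,ẋ)=(0.197841, 0.439286)
phase 2: p=0.1694, T=0.639, ωT=1.961602, cosh=3.625672, sinh=3.485039; start (x,ẋ)=(0.197841, 0.439286) → end (x,ẋ)=(0.771225, 1.896983)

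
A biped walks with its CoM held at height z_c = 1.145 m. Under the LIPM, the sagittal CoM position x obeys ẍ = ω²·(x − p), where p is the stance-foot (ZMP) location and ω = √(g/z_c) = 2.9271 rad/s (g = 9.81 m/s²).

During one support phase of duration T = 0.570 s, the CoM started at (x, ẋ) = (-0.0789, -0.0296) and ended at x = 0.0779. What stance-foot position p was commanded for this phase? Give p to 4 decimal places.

p = -0.1835

ωT = 2.9271·0.570 = 1.668447; cosh(ωT) = 2.746232, sinh(ωT) = 2.557692
x(T) = p + (x₀−p)·cosh(ωT) + (ẋ₀/ω)·sinh(ωT) ⇒ p·(1 − cosh) = x(T) − x₀·cosh − (ẋ₀/ω)·sinh
numerator   = 0.0779 − (-0.0789)·2.746232 − (-0.0296/2.9271)·2.557692 = 0.320442
denominator = 1 − 2.746232 = -1.746232
p = 0.320442 / -1.746232 = -0.1835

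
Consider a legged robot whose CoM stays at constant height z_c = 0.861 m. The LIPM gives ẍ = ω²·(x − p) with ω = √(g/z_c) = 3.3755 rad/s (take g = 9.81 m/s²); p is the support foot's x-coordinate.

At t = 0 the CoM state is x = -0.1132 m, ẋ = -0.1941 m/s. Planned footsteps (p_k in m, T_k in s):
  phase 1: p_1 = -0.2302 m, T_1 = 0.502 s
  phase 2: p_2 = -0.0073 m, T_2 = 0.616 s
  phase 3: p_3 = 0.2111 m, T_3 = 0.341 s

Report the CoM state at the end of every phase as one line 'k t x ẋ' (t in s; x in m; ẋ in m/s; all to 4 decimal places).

phase 1: p=-0.2302, T=0.502, ωT=1.694501, cosh=2.813810, sinh=2.630119; start (x,ẋ)=(-0.113200, -0.194100) → end (x,ẋ)=(-0.052223, 0.492562)
phase 2: p=-0.0073, T=0.616, ωT=2.079308, cosh=4.061974, sinh=3.936958; start (x,ẋ)=(-0.052223, 0.492562) → end (x,ẋ)=(0.384715, 1.403783)
phase 3: p=0.2111, T=0.341, ωT=1.151046, cosh=1.738901, sinh=1.422595; start (x,ẋ)=(0.384715, 1.403783) → end (x,ẋ)=(1.104620, 3.274735)

1 0.5020 -0.0522 0.4926
2 1.1180 0.3847 1.4038
3 1.4590 1.1046 3.2747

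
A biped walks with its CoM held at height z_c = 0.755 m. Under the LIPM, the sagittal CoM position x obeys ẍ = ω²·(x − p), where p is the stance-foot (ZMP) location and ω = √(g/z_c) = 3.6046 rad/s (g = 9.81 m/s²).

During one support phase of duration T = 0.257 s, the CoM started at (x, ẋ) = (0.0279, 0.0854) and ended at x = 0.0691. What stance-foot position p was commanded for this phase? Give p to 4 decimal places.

ωT = 3.6046·0.257 = 0.926382; cosh(ωT) = 1.460670, sinh(ωT) = 1.064686
x(T) = p + (x₀−p)·cosh(ωT) + (ẋ₀/ω)·sinh(ωT) ⇒ p·(1 − cosh) = x(T) − x₀·cosh − (ẋ₀/ω)·sinh
numerator   = 0.0691 − (0.0279)·1.460670 − (0.0854/3.6046)·1.064686 = 0.003123
denominator = 1 − 1.460670 = -0.460670
p = 0.003123 / -0.460670 = -0.0068

p = -0.0068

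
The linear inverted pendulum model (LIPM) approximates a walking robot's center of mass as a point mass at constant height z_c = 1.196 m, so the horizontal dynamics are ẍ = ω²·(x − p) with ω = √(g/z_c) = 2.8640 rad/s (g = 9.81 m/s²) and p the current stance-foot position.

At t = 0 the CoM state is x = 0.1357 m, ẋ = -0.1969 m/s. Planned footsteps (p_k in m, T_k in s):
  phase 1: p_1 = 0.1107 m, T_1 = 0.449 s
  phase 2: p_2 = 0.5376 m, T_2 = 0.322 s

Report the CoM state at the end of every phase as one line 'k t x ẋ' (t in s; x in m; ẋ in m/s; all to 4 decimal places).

phase 1: p=0.1107, T=0.449, ωT=1.285936, cosh=1.947222, sinh=1.670831; start (x,ẋ)=(0.135700, -0.196900) → end (x,ẋ)=(0.044511, -0.263777)
phase 2: p=0.5376, T=0.322, ωT=0.922208, cosh=1.456239, sinh=1.058598; start (x,ẋ)=(0.044511, -0.263777) → end (x,ẋ)=(-0.277953, -1.879082)

1 0.4490 0.0445 -0.2638
2 0.7710 -0.2780 -1.8791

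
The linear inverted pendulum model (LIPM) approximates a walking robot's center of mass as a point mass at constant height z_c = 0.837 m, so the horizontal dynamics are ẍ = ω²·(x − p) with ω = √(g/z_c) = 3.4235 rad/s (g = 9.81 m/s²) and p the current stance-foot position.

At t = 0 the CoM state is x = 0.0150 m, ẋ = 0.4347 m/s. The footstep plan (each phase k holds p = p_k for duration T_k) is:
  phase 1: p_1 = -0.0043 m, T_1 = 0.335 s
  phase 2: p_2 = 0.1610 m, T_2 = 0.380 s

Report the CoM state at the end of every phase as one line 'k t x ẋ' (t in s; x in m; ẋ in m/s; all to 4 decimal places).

phase 1: p=-0.0043, T=0.335, ωT=1.146873, cosh=1.732980, sinh=1.415351; start (x,ẋ)=(0.015000, 0.434700) → end (x,ẋ)=(0.208861, 0.846844)
phase 2: p=0.1610, T=0.380, ωT=1.300930, cosh=1.972495, sinh=1.700216; start (x,ẋ)=(0.208861, 0.846844) → end (x,ẋ)=(0.675975, 1.948980)

1 0.3350 0.2089 0.8468
2 0.7150 0.6760 1.9490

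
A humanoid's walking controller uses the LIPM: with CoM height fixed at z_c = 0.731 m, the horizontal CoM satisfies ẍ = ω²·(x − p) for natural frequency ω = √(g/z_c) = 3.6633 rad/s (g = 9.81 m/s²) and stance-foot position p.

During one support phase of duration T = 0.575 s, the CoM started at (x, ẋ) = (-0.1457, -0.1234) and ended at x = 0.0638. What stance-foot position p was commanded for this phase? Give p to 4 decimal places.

p = -0.2548

ωT = 3.6633·0.575 = 2.106397; cosh(ωT) = 4.170128, sinh(ωT) = 4.048452
x(T) = p + (x₀−p)·cosh(ωT) + (ẋ₀/ω)·sinh(ωT) ⇒ p·(1 − cosh) = x(T) − x₀·cosh − (ẋ₀/ω)·sinh
numerator   = 0.0638 − (-0.1457)·4.170128 − (-0.1234/3.6633)·4.048452 = 0.807762
denominator = 1 − 4.170128 = -3.170128
p = 0.807762 / -3.170128 = -0.2548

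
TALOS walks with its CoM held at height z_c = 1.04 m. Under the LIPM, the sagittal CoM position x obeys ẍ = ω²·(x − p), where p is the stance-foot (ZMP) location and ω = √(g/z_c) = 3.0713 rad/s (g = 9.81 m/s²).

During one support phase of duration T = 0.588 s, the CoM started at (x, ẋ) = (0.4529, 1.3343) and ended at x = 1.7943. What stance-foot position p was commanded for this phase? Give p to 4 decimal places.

p = 0.4269

ωT = 3.0713·0.588 = 1.805924; cosh(ωT) = 3.124958, sinh(ωT) = 2.960636
x(T) = p + (x₀−p)·cosh(ωT) + (ẋ₀/ω)·sinh(ωT) ⇒ p·(1 − cosh) = x(T) − x₀·cosh − (ẋ₀/ω)·sinh
numerator   = 1.7943 − (0.4529)·3.124958 − (1.3343/3.0713)·2.960636 = -0.907217
denominator = 1 − 3.124958 = -2.124958
p = -0.907217 / -2.124958 = 0.4269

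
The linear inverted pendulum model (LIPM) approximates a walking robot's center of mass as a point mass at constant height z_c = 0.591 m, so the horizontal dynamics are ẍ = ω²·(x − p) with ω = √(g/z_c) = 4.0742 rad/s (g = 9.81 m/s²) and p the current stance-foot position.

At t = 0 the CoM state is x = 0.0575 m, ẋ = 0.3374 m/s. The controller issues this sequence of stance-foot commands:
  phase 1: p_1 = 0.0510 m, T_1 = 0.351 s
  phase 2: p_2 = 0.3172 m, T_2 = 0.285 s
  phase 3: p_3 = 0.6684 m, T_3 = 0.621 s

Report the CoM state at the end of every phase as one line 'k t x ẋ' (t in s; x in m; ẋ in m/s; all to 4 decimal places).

1 0.3510 0.2285 0.7975
2 0.6360 0.4436 0.8778
3 1.2570 0.5920 -0.1685

phase 1: p=0.0510, T=0.351, ωT=1.430044, cosh=2.209091, sinh=1.969793; start (x,ẋ)=(0.057500, 0.337400) → end (x,ẋ)=(0.228485, 0.797512)
phase 2: p=0.3172, T=0.285, ωT=1.161147, cosh=1.753361, sinh=1.440234; start (x,ẋ)=(0.228485, 0.797512) → end (x,ẋ)=(0.443572, 0.877765)
phase 3: p=0.6684, T=0.621, ωT=2.530078, cosh=6.317070, sinh=6.237418; start (x,ẋ)=(0.443572, 0.877765) → end (x,ẋ)=(0.591965, -0.168533)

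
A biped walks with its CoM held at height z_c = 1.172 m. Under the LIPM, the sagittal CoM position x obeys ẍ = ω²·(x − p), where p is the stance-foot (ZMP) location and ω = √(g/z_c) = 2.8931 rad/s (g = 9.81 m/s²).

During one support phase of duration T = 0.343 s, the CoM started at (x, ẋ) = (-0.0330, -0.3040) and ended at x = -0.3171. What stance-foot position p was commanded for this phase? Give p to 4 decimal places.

p = 0.2700

ωT = 2.8931·0.343 = 0.992333; cosh(ωT) = 1.534116, sinh(ωT) = 1.163405
x(T) = p + (x₀−p)·cosh(ωT) + (ẋ₀/ω)·sinh(ωT) ⇒ p·(1 − cosh) = x(T) − x₀·cosh − (ẋ₀/ω)·sinh
numerator   = -0.3171 − (-0.0330)·1.534116 − (-0.3040/2.8931)·1.163405 = -0.144226
denominator = 1 − 1.534116 = -0.534116
p = -0.144226 / -0.534116 = 0.2700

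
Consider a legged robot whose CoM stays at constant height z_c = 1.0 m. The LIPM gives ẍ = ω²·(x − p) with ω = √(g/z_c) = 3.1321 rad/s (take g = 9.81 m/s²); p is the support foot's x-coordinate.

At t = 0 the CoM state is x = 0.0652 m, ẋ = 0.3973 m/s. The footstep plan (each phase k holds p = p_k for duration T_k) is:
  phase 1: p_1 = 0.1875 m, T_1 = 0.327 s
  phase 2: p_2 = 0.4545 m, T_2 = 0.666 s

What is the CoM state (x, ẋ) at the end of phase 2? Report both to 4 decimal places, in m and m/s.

x = -0.5916, ẋ = -3.1380

phase 1: p=0.1875, T=0.327, ωT=1.024197, cosh=1.571971, sinh=1.212886; start (x,ẋ)=(0.065200, 0.397300) → end (x,ẋ)=(0.149100, 0.159941)
phase 2: p=0.4545, T=0.666, ωT=2.085979, cosh=4.088327, sinh=3.964141; start (x,ẋ)=(0.149100, 0.159941) → end (x,ẋ)=(-0.591646, -3.137983)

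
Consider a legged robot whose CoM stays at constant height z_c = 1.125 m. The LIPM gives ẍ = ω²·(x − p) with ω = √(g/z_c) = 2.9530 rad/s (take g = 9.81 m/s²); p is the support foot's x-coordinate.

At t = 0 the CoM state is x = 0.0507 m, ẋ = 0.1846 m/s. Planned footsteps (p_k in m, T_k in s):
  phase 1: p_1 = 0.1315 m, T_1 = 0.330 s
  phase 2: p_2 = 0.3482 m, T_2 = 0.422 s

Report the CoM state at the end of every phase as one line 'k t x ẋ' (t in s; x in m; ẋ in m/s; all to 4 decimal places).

phase 1: p=0.1315, T=0.330, ωT=0.974490, cosh=1.513600, sinh=1.136215; start (x,ẋ)=(0.050700, 0.184600) → end (x,ẋ)=(0.080229, 0.008307)
phase 2: p=0.3482, T=0.422, ωT=1.246166, cosh=1.882296, sinh=1.594691; start (x,ẋ)=(0.080229, 0.008307) → end (x,ẋ)=(-0.151715, -1.246272)

1 0.3300 0.0802 0.0083
2 0.7520 -0.1517 -1.2463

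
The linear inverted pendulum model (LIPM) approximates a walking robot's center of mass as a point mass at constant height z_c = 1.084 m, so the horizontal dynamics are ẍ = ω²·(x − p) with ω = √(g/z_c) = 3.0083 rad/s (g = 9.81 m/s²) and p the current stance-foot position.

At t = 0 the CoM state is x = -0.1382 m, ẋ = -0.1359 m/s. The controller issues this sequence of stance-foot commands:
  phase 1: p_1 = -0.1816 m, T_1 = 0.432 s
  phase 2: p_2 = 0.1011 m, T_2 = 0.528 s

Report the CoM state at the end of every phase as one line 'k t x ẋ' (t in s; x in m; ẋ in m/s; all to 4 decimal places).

phase 1: p=-0.1816, T=0.432, ωT=1.299586, cosh=1.970211, sinh=1.697566; start (x,ẋ)=(-0.138200, -0.135900) → end (x,ẋ)=(-0.172780, -0.046117)
phase 2: p=0.1011, T=0.528, ωT=1.588382, cosh=2.550039, sinh=2.345784; start (x,ẋ)=(-0.172780, -0.046117) → end (x,ẋ)=(-0.633267, -2.050325)

1 0.4320 -0.1728 -0.0461
2 0.9600 -0.6333 -2.0503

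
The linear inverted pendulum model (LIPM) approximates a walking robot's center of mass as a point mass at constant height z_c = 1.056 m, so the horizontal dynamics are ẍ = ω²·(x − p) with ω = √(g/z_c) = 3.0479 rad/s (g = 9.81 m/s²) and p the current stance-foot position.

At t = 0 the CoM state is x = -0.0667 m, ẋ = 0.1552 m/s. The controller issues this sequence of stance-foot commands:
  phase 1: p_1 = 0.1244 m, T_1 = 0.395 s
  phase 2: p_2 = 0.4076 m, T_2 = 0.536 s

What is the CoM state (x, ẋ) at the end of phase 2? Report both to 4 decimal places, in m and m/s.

x = -1.5493, ẋ = -5.7526

phase 1: p=0.1244, T=0.395, ωT=1.203920, cosh=1.816587, sinh=1.516572; start (x,ẋ)=(-0.066700, 0.155200) → end (x,ẋ)=(-0.145526, -0.601398)
phase 2: p=0.4076, T=0.536, ωT=1.633674, cosh=2.658937, sinh=2.463726; start (x,ẋ)=(-0.145526, -0.601398) → end (x,ẋ)=(-1.549258, -5.752605)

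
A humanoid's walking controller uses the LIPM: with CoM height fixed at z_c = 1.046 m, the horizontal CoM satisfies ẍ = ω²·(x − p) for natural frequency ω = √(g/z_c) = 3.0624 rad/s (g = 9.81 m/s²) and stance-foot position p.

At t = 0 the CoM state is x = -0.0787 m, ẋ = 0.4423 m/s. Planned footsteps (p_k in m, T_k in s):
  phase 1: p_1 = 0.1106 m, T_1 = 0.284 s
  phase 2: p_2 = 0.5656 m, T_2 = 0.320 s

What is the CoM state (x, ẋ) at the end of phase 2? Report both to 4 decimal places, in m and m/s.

phase 1: p=0.1106, T=0.284, ωT=0.869722, cosh=1.402657, sinh=0.983589; start (x,ẋ)=(-0.078700, 0.442300) → end (x,ẋ)=(-0.012864, 0.050197)
phase 2: p=0.5656, T=0.320, ωT=0.979968, cosh=1.519847, sinh=1.144524; start (x,ẋ)=(-0.012864, 0.050197) → end (x,ẋ)=(-0.294817, -1.951220)

x = -0.2948, ẋ = -1.9512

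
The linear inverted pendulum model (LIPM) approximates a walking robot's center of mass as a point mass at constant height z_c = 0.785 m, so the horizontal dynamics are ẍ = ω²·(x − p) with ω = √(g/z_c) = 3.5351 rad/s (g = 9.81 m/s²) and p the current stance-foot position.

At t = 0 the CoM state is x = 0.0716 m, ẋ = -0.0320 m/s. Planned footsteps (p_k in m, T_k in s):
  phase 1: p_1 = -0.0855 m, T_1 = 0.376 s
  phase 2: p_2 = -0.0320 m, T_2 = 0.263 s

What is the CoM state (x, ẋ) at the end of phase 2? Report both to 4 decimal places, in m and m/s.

phase 1: p=-0.0855, T=0.376, ωT=1.329198, cosh=2.021350, sinh=1.756661; start (x,ẋ)=(0.071600, -0.032000) → end (x,ẋ)=(0.216153, 0.910903)
phase 2: p=-0.0320, T=0.263, ωT=0.929731, cosh=1.464244, sinh=1.069584; start (x,ẋ)=(0.216153, 0.910903) → end (x,ẋ)=(0.606960, 2.272071)

x = 0.6070, ẋ = 2.2721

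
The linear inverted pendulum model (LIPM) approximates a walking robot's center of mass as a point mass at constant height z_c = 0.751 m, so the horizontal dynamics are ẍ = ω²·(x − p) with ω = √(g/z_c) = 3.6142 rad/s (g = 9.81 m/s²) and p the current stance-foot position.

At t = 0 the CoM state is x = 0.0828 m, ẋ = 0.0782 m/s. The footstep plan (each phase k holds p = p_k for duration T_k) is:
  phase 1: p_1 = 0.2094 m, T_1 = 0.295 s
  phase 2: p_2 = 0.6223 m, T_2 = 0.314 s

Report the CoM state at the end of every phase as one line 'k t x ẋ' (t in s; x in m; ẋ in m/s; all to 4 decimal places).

phase 1: p=0.2094, T=0.295, ωT=1.066189, cosh=1.624304, sinh=1.279986; start (x,ẋ)=(0.082800, 0.078200) → end (x,ẋ)=(0.031458, -0.458647)
phase 2: p=0.6223, T=0.314, ωT=1.134859, cosh=1.716101, sinh=1.394633; start (x,ẋ)=(0.031458, -0.458647) → end (x,ẋ)=(-0.568625, -3.765214)

1 0.2950 0.0315 -0.4586
2 0.6090 -0.5686 -3.7652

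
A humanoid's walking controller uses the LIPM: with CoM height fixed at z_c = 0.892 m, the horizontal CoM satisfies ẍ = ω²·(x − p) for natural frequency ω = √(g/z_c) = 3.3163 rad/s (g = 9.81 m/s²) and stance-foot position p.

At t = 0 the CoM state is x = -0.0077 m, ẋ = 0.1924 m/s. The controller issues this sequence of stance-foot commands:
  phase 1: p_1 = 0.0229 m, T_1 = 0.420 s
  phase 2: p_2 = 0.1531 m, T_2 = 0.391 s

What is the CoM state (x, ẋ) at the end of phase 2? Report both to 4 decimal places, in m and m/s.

x = 0.0961, ẋ = -0.0511

phase 1: p=0.0229, T=0.420, ωT=1.392846, cosh=2.137330, sinh=1.888963; start (x,ẋ)=(-0.007700, 0.192400) → end (x,ẋ)=(0.067089, 0.219533)
phase 2: p=0.1531, T=0.391, ωT=1.296673, cosh=1.965275, sinh=1.691835; start (x,ẋ)=(0.067089, 0.219533) → end (x,ẋ)=(0.096060, -0.051136)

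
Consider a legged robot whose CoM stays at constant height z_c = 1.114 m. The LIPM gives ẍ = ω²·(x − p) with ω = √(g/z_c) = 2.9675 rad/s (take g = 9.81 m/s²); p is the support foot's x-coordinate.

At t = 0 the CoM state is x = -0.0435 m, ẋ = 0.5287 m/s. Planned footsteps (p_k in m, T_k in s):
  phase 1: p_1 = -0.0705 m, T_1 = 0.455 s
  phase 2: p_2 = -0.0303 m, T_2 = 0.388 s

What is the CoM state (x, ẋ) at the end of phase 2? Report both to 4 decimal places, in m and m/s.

x = 1.1453, ẋ = 3.5630

phase 1: p=-0.0705, T=0.455, ωT=1.350213, cosh=2.058715, sinh=1.799530; start (x,ẋ)=(-0.043500, 0.528700) → end (x,ẋ)=(0.305696, 1.232626)
phase 2: p=-0.0303, T=0.388, ωT=1.151390, cosh=1.739391, sinh=1.423194; start (x,ẋ)=(0.305696, 1.232626) → end (x,ẋ)=(1.145288, 3.563039)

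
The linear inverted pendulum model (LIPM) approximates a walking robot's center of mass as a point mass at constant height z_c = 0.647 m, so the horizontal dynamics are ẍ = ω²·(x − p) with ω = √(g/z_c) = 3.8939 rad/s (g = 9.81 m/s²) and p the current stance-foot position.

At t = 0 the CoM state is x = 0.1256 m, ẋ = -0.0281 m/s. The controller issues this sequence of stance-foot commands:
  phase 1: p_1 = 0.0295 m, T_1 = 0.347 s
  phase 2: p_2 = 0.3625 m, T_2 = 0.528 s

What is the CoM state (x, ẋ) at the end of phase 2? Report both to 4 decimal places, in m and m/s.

x = 0.3830, ẋ = 0.2325

phase 1: p=0.0295, T=0.347, ωT=1.351183, cosh=2.060463, sinh=1.801530; start (x,ẋ)=(0.125600, -0.028100) → end (x,ẋ)=(0.214510, 0.616240)
phase 2: p=0.3625, T=0.528, ωT=2.055979, cosh=3.971227, sinh=3.843259; start (x,ẋ)=(0.214510, 0.616240) → end (x,ẋ)=(0.383024, 0.232518)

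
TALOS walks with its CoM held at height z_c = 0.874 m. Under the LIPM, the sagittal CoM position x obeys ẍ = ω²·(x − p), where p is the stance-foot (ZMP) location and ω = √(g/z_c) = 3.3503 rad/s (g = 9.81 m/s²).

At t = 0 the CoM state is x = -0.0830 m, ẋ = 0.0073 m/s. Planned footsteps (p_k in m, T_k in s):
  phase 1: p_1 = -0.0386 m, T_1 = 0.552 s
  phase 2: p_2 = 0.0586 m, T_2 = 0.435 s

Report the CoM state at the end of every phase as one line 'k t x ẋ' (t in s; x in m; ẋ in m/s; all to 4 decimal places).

phase 1: p=-0.0386, T=0.552, ωT=1.849366, cosh=3.256562, sinh=3.099225; start (x,ẋ)=(-0.083000, 0.007300) → end (x,ẋ)=(-0.176438, -0.437247)
phase 2: p=0.0586, T=0.435, ωT=1.457380, cosh=2.263770, sinh=2.030925; start (x,ẋ)=(-0.176438, -0.437247) → end (x,ẋ)=(-0.738529, -2.589077)

1 0.5520 -0.1764 -0.4372
2 0.9870 -0.7385 -2.5891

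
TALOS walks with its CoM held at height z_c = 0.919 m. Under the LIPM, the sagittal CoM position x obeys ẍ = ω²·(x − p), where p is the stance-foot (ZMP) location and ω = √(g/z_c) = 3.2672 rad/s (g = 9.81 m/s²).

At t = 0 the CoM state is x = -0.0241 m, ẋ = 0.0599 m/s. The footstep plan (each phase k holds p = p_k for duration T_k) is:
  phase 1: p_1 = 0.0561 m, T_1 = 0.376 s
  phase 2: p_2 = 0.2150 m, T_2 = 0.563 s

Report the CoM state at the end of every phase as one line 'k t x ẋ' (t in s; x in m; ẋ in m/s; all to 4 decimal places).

1 0.3760 -0.0640 -0.2981
2 0.9390 -0.9649 -3.7573

phase 1: p=0.0561, T=0.376, ωT=1.228467, cosh=1.854365, sinh=1.561624; start (x,ẋ)=(-0.024100, 0.059900) → end (x,ẋ)=(-0.063990, -0.298115)
phase 2: p=0.2150, T=0.563, ωT=1.839434, cosh=3.225940, sinh=3.067033; start (x,ẋ)=(-0.063990, -0.298115) → end (x,ẋ)=(-0.964855, -3.757348)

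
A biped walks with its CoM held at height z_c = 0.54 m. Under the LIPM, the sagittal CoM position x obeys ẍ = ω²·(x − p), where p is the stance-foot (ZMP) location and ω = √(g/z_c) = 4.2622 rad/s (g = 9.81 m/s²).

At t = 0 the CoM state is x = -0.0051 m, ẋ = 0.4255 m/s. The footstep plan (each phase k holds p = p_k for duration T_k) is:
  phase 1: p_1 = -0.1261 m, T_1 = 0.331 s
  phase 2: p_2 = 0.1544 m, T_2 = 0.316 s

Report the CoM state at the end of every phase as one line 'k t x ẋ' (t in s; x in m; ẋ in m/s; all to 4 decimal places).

phase 1: p=-0.1261, T=0.331, ωT=1.410788, cosh=2.171568, sinh=1.927617; start (x,ẋ)=(-0.005100, 0.425500) → end (x,ẋ)=(0.329096, 1.918125)
phase 2: p=0.1544, T=0.316, ωT=1.346855, cosh=2.052685, sinh=1.792628; start (x,ẋ)=(0.329096, 1.918125) → end (x,ẋ)=(1.319735, 5.272077)

1 0.3310 0.3291 1.9181
2 0.6470 1.3197 5.2721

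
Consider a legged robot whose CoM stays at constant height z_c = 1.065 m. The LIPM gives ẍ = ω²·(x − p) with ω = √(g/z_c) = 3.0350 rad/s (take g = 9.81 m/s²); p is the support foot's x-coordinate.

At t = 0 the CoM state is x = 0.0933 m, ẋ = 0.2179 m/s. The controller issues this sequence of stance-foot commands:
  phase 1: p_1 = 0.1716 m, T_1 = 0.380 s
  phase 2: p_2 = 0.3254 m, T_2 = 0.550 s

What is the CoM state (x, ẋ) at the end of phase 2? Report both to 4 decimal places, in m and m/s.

phase 1: p=0.1716, T=0.380, ωT=1.153300, cosh=1.742113, sinh=1.426519; start (x,ẋ)=(0.093300, 0.217900) → end (x,ẋ)=(0.137611, 0.040608)
phase 2: p=0.3254, T=0.550, ωT=1.669250, cosh=2.748287, sinh=2.559898; start (x,ẋ)=(0.137611, 0.040608) → end (x,ẋ)=(-0.156448, -1.347390)

x = -0.1564, ẋ = -1.3474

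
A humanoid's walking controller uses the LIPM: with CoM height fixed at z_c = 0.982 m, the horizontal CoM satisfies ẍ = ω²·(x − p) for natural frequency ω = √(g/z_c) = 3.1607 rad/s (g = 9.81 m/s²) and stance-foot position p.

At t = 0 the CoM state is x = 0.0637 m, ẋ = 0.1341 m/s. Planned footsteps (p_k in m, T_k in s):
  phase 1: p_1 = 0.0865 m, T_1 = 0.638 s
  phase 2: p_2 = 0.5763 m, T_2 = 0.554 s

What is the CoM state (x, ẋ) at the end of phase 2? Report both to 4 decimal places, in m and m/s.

phase 1: p=0.0865, T=0.638, ωT=2.016527, cosh=3.822652, sinh=3.689535; start (x,ẋ)=(0.063700, 0.134100) → end (x,ẋ)=(0.155881, 0.246735)
phase 2: p=0.5763, T=0.554, ωT=1.751028, cosh=2.967058, sinh=2.793462; start (x,ẋ)=(0.155881, 0.246735) → end (x,ẋ)=(-0.453041, -2.979930)

x = -0.4530, ẋ = -2.9799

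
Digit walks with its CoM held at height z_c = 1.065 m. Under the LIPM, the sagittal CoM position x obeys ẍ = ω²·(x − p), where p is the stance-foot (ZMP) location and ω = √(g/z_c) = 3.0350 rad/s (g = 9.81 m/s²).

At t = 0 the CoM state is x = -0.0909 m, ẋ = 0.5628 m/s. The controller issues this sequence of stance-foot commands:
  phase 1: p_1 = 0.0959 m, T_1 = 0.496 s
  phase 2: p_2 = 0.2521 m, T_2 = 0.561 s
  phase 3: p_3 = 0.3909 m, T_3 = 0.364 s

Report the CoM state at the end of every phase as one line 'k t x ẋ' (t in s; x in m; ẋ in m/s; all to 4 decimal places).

phase 1: p=0.0959, T=0.496, ωT=1.505360, cosh=2.363856, sinh=2.141919; start (x,ẋ)=(-0.090900, 0.562800) → end (x,ẋ)=(0.051522, 0.116043)
phase 2: p=0.2521, T=0.561, ωT=1.702635, cosh=2.835297, sinh=2.653094; start (x,ẋ)=(0.051522, 0.116043) → end (x,ẋ)=(-0.215158, -1.286067)
phase 3: p=0.3909, T=0.364, ωT=1.104740, cosh=1.674868, sinh=1.343571; start (x,ẋ)=(-0.215158, -1.286067) → end (x,ẋ)=(-1.193499, -4.625339)

1 0.4960 0.0515 0.1160
2 1.0570 -0.2152 -1.2861
3 1.4210 -1.1935 -4.6253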